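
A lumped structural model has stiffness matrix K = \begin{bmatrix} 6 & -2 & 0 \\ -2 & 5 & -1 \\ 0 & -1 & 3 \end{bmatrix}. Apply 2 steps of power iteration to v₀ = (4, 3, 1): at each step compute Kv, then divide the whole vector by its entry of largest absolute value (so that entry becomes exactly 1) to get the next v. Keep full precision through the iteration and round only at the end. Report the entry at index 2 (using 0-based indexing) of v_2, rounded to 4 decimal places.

-0.0625

Kv0 = (18.00000, 6.00000, 0.00000); divide by 18.00000 → v1 = (1.00000, 0.33333, 0.00000)
Kv1 = (5.33333, -0.33333, -0.33333); divide by 5.33333 → v2 = (1.00000, -0.06250, -0.06250)
Requested entry of v2: -6/96 = -0.0625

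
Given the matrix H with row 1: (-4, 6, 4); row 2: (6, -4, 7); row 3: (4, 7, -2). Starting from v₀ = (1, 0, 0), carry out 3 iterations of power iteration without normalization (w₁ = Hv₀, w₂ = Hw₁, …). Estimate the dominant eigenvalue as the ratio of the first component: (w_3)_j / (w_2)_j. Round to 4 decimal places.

w1 = Hv₀ = ((-4)·1 + 6·0 + 4·0; 6·1 + (-4)·0 + 7·0; 4·1 + 7·0 + (-2)·0) = (-4, 6, 4)
w2 = Hw1 = ((-4)·(-4) + 6·6 + 4·4; 6·(-4) + (-4)·6 + 7·4; 4·(-4) + 7·6 + (-2)·4) = (68, -20, 18)
w3 = Hw2 = (-320, 614, 96)
Ratio at component: -320 / 68 = -4.7059

-4.7059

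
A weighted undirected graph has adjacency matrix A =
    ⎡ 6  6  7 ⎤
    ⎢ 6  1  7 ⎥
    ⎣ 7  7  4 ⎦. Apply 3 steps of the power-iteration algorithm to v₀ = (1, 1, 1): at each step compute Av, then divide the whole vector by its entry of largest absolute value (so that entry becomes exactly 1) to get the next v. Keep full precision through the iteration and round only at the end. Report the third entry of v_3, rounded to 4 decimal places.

Av0 = (19.00000, 14.00000, 18.00000); divide by 19.00000 → v1 = (1.00000, 0.73684, 0.94737)
Av1 = (17.05263, 13.36842, 15.94737); divide by 17.05263 → v2 = (1.00000, 0.78395, 0.93519)
Av2 = (17.25000, 13.33025, 16.22840); divide by 17.25000 → v3 = (1.00000, 0.77277, 0.94078)
Requested entry of v3: 5258/5589 = 0.9408

0.9408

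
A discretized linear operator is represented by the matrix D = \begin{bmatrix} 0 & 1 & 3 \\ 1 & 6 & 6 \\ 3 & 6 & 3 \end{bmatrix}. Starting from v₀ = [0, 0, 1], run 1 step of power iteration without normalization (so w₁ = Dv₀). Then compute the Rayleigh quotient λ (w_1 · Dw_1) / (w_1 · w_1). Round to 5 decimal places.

10.16667

w1 = Dv₀ = (3, 6, 3)
Dw1 = (15, 57, 54)
w1·Dw1 = 3·15 + 6·57 + 3·54 = 549; w1·w1 = 3·3 + 6·6 + 3·3 = 54
λ ≈ 549/54 = 10.16667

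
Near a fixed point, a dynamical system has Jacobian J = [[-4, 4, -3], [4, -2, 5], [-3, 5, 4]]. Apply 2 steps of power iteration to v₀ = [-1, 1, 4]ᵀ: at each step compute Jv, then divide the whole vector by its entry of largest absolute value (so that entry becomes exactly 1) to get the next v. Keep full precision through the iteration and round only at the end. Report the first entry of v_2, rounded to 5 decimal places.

Jv0 = (-4.000000, 14.000000, 24.000000); divide by 24.000000 → v1 = (-0.166667, 0.583333, 1.000000)
Jv1 = (0.000000, 3.166667, 7.416667); divide by 7.416667 → v2 = (0.000000, 0.426966, 1.000000)
Requested entry of v2: 0/178 = 0.00000

0.00000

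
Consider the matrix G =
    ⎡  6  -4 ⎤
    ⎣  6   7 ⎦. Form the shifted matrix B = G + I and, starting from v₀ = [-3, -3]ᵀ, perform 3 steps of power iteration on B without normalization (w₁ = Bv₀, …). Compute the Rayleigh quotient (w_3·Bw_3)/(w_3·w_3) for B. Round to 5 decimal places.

μ ≈ 6.54400

B = G + I has rows (7, -4); (6, 8)
w1 = Bv₀ = (7·(-3) + (-4)·(-3); 6·(-3) + 8·(-3)) = (-9, -42)
w2 = Bw1 = (7·(-9) + (-4)·(-42); 6·(-9) + 8·(-42)) = (105, -390)
w3 = Bw2 = (2295, -2490)
Bw3 = (26025, -6150)
w3·Bw3 = 75040875; w3·w3 = 11467125; μ ≈ 75040875/11467125 = 6.54400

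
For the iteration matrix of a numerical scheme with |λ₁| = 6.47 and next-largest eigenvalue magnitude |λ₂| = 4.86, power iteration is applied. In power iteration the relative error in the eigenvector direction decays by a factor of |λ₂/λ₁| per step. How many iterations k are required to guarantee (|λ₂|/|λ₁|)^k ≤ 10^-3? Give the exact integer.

|λ₂/λ₁| = 4.86/6.47 = 0.75116
Need k ≥ ln(10^-3) / ln(0.75116) = -6.9078 / -0.2861 ≈ 24.141
Smallest integer k satisfying the bound: 25

25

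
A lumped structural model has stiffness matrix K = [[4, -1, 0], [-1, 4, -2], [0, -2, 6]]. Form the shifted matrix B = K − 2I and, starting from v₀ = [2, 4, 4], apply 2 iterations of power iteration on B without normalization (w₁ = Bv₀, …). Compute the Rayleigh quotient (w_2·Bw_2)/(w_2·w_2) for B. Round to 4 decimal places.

μ ≈ 5.2659

B = K − 2I has rows (2, -1, 0); (-1, 2, -2); (0, -2, 4)
w1 = Bv₀ = (2·2 + (-1)·4 + 0·4; (-1)·2 + 2·4 + (-2)·4; 0·2 + (-2)·4 + 4·4) = (0, -2, 8)
w2 = Bw1 = (2·0 + (-1)·(-2) + 0·8; (-1)·0 + 2·(-2) + (-2)·8; 0·0 + (-2)·(-2) + 4·8) = (2, -20, 36)
Bw2 = (24, -114, 184)
w2·Bw2 = 8952; w2·w2 = 1700; μ ≈ 8952/1700 = 5.2659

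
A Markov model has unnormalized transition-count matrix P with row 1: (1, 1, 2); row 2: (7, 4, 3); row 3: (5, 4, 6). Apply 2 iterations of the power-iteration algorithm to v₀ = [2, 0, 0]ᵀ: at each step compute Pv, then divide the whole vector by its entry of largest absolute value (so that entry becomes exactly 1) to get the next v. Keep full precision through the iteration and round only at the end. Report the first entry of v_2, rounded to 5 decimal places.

Pv0 = (2.000000, 14.000000, 10.000000); divide by 14.000000 → v1 = (0.142857, 1.000000, 0.714286)
Pv1 = (2.571429, 7.142857, 9.000000); divide by 9.000000 → v2 = (0.285714, 0.793651, 1.000000)
Requested entry of v2: 36/126 = 0.28571

0.28571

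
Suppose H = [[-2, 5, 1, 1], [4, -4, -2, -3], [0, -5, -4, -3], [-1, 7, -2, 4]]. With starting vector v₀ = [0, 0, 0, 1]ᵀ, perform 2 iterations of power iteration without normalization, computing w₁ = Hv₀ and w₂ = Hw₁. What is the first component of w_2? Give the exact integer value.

-16

w1 = Hv₀ = ((-2)·0 + 5·0 + 1·0 + 1·1; 4·0 + (-4)·0 + (-2)·0 + (-3)·1; 0·0 + (-5)·0 + (-4)·0 + (-3)·1; (-1)·0 + 7·0 + (-2)·0 + 4·1) = (1, -3, -3, 4)
w2 = Hw1 = ((-2)·1 + 5·(-3) + 1·(-3) + 1·4; 4·1 + (-4)·(-3) + (-2)·(-3) + (-3)·4; 0·1 + (-5)·(-3) + (-4)·(-3) + (-3)·4; (-1)·1 + 7·(-3) + (-2)·(-3) + 4·4) = (-16, 10, 15, 0)
The requested component of w2 is -16.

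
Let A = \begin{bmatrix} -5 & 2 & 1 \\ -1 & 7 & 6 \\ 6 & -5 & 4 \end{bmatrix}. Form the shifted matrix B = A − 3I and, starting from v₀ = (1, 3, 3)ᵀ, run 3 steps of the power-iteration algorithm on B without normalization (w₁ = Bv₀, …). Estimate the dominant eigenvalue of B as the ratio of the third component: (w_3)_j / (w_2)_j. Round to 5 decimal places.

B = A − 3I has rows (-8, 2, 1); (-1, 4, 6); (6, -5, 1)
w1 = Bv₀ = (1, 29, -6)
w2 = Bw1 = (44, 79, -145)
w3 = Bw2 = (-339, -598, -276)
Ratio: -276/-145 = 1.90345

μ ≈ 1.90345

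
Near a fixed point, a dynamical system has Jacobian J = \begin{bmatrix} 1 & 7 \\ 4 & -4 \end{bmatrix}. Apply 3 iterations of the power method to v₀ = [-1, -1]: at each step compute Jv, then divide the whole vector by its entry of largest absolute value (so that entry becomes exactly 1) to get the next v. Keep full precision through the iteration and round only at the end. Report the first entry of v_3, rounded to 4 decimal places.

Jv0 = (-8.00000, 0.00000); divide by -8.00000 → v1 = (1.00000, 0.00000)
Jv1 = (1.00000, 4.00000); divide by 4.00000 → v2 = (0.25000, 1.00000)
Jv2 = (7.25000, -3.00000); divide by 7.25000 → v3 = (1.00000, -0.41379)
Requested entry of v3: -232/-232 = 1.0000

1.0000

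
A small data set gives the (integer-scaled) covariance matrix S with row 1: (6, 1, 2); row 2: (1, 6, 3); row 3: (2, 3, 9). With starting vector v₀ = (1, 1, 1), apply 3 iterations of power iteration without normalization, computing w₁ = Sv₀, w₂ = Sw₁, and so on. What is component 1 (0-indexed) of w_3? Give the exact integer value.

1280

w1 = Sv₀ = (9, 10, 14)
w2 = Sw1 = (92, 111, 174)
w3 = Sw2 = (1011, 1280, 2083)
The requested component of w3 is 1280.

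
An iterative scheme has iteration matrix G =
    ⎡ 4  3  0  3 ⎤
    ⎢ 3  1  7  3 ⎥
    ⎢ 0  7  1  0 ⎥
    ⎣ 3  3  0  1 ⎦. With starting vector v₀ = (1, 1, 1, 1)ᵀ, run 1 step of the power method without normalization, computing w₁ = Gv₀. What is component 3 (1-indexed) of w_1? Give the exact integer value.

8

w1 = Gv₀ = (4·1 + 3·1 + 0·1 + 3·1; 3·1 + 1·1 + 7·1 + 3·1; 0·1 + 7·1 + 1·1 + 0·1; 3·1 + 3·1 + 0·1 + 1·1) = (10, 14, 8, 7)
The requested component of w1 is 8.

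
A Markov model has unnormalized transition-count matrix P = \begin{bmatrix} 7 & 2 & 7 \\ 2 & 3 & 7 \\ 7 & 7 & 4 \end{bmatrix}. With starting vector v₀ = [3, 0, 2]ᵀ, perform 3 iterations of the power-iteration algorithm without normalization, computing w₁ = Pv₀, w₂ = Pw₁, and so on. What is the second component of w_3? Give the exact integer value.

5482

w1 = Pv₀ = (7·3 + 2·0 + 7·2; 2·3 + 3·0 + 7·2; 7·3 + 7·0 + 4·2) = (35, 20, 29)
w2 = Pw1 = (7·35 + 2·20 + 7·29; 2·35 + 3·20 + 7·29; 7·35 + 7·20 + 4·29) = (488, 333, 501)
w3 = Pw2 = (7589, 5482, 7751)
The requested component of w3 is 5482.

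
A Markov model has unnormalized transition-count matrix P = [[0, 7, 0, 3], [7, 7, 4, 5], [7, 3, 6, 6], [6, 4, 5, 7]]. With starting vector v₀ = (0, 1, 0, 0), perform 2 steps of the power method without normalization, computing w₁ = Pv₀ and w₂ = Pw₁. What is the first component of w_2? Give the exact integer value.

61

w1 = Pv₀ = (0·0 + 7·1 + 0·0 + 3·0; 7·0 + 7·1 + 4·0 + 5·0; 7·0 + 3·1 + 6·0 + 6·0; 6·0 + 4·1 + 5·0 + 7·0) = (7, 7, 3, 4)
w2 = Pw1 = (0·7 + 7·7 + 0·3 + 3·4; 7·7 + 7·7 + 4·3 + 5·4; 7·7 + 3·7 + 6·3 + 6·4; 6·7 + 4·7 + 5·3 + 7·4) = (61, 130, 112, 113)
The requested component of w2 is 61.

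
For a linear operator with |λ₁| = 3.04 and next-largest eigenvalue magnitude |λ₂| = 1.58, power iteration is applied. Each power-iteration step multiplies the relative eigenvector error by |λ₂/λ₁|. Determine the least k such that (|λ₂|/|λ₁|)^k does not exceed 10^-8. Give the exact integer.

|λ₂/λ₁| = 1.58/3.04 = 0.51974
Need k ≥ ln(10^-8) / ln(0.51974) = -18.4207 / -0.6544 ≈ 28.148
Smallest integer k satisfying the bound: 29

29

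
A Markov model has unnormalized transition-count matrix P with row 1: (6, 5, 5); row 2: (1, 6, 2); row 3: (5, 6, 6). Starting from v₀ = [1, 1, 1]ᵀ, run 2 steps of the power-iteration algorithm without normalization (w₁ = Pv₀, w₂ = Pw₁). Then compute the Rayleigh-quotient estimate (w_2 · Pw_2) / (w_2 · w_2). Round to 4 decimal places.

λ ≈ 13.4050

w1 = Pv₀ = (16, 9, 17)
w2 = Pw1 = (226, 104, 236)
Pw2 = (3056, 1322, 3170)
w2·Pw2 = 226·3056 + 104·1322 + 236·3170 = 1576264; w2·w2 = 226·226 + 104·104 + 236·236 = 117588
λ ≈ 1576264/117588 = 13.4050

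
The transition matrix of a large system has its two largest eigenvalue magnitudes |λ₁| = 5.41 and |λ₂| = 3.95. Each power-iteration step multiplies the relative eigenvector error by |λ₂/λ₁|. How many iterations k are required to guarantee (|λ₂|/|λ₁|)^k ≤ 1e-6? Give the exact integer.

44

|λ₂/λ₁| = 3.95/5.41 = 0.73013
Need k ≥ ln(1e-6) / ln(0.73013) = -13.8155 / -0.3145 ≈ 43.924
Smallest integer k satisfying the bound: 44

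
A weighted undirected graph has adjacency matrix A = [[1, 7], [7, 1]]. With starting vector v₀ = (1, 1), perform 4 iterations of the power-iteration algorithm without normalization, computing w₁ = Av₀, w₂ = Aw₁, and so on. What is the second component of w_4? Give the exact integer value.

w1 = Av₀ = (1·1 + 7·1; 7·1 + 1·1) = (8, 8)
w2 = Aw1 = (1·8 + 7·8; 7·8 + 1·8) = (64, 64)
w3 = Aw2 = (512, 512)
w4 = Aw3 = (4096, 4096)
The requested component of w4 is 4096.

4096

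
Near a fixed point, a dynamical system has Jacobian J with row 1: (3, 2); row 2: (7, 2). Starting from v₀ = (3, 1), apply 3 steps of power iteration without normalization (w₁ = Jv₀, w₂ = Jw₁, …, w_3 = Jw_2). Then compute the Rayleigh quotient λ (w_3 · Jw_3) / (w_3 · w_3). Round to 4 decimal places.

λ ≈ 6.2521

w1 = Jv₀ = (11, 23)
w2 = Jw1 = (79, 123)
w3 = Jw2 = (483, 799)
Jw3 = (3047, 4979)
w3·Jw3 = 483·3047 + 799·4979 = 5449922; w3·w3 = 483·483 + 799·799 = 871690
λ ≈ 5449922/871690 = 6.2521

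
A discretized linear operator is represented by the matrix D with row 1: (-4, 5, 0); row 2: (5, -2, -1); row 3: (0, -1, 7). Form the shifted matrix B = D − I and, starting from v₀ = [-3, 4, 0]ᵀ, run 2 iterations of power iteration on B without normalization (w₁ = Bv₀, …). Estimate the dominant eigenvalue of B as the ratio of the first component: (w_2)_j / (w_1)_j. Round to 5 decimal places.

-8.85714

B = D − I has rows (-5, 5, 0); (5, -3, -1); (0, -1, 6)
w1 = Bv₀ = (35, -27, -4)
w2 = Bw1 = (-310, 260, 3)
Ratio: -310/35 = -8.85714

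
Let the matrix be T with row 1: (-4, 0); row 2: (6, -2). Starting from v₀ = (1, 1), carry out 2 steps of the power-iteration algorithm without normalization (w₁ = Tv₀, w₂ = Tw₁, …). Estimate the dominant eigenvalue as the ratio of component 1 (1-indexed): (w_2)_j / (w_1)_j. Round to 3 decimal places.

w1 = Tv₀ = ((-4)·1 + 0·1; 6·1 + (-2)·1) = (-4, 4)
w2 = Tw1 = ((-4)·(-4) + 0·4; 6·(-4) + (-2)·4) = (16, -32)
Ratio at component: 16 / -4 = -4.000

λ ≈ -4.000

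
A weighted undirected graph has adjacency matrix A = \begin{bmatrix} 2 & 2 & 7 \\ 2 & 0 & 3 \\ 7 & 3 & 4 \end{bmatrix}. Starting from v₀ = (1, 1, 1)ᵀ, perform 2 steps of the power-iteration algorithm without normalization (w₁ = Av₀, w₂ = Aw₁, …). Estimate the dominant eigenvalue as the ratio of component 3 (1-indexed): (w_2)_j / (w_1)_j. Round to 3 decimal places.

λ ≈ 10.571

w1 = Av₀ = (11, 5, 14)
w2 = Aw1 = (130, 64, 148)
Ratio at component: 148 / 14 = 10.571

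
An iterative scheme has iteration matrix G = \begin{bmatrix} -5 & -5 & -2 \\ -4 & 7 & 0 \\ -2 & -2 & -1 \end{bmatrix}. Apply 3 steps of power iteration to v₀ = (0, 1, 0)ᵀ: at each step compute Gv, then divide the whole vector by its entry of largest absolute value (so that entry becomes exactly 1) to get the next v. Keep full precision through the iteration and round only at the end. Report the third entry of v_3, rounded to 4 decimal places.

Gv0 = (-5.00000, 7.00000, -2.00000); divide by 7.00000 → v1 = (-0.71429, 1.00000, -0.28571)
Gv1 = (-0.85714, 9.85714, -0.28571); divide by 9.85714 → v2 = (-0.08696, 1.00000, -0.02899)
Gv2 = (-4.50725, 7.34783, -1.79710); divide by 7.34783 → v3 = (-0.61341, 1.00000, -0.24458)
Requested entry of v3: -124/507 = -0.2446

-0.2446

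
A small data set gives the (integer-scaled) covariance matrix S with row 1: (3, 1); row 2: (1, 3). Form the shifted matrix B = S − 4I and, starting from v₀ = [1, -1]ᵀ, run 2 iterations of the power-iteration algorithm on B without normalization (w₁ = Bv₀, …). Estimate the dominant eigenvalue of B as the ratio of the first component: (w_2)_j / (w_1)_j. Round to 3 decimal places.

B = S − 4I has rows (-1, 1); (1, -1)
w1 = Bv₀ = (-2, 2)
w2 = Bw1 = (4, -4)
Ratio: 4/-2 = -2.000

-2.000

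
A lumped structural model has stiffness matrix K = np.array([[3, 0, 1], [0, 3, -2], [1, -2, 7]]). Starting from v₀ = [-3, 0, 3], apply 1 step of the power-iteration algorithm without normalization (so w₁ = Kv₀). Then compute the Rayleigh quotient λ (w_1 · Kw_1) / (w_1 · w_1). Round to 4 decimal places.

w1 = Kv₀ = (-6, -6, 18)
Kw1 = (0, -54, 132)
w1·Kw1 = (-6)·0 + (-6)·(-54) + 18·132 = 2700; w1·w1 = (-6)·(-6) + (-6)·(-6) + 18·18 = 396
λ ≈ 2700/396 = 6.8182

6.8182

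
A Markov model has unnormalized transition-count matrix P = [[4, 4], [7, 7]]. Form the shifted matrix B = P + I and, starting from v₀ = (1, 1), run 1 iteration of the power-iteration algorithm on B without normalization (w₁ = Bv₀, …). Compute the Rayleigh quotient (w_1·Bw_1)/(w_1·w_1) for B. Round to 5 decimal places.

12.05882

B = P + I has rows (5, 4); (7, 8)
w1 = Bv₀ = (5·1 + 4·1; 7·1 + 8·1) = (9, 15)
Bw1 = (105, 183)
w1·Bw1 = 3690; w1·w1 = 306; μ ≈ 3690/306 = 12.05882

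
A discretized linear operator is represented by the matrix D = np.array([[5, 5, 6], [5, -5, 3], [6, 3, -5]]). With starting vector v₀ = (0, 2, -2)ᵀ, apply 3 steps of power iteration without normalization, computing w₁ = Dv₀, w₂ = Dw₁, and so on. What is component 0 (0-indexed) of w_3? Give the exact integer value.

w1 = Dv₀ = (5·0 + 5·2 + 6·(-2); 5·0 + (-5)·2 + 3·(-2); 6·0 + 3·2 + (-5)·(-2)) = (-2, -16, 16)
w2 = Dw1 = (5·(-2) + 5·(-16) + 6·16; 5·(-2) + (-5)·(-16) + 3·16; 6·(-2) + 3·(-16) + (-5)·16) = (6, 118, -140)
w3 = Dw2 = (-220, -980, 1090)
The requested component of w3 is -220.

-220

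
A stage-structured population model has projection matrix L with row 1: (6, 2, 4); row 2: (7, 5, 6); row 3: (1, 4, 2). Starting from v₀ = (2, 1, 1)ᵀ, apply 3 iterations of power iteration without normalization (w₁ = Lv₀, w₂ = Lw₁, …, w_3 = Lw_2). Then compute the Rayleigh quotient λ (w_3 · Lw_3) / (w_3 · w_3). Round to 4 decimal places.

12.1200

w1 = Lv₀ = (6·2 + 2·1 + 4·1; 7·2 + 5·1 + 6·1; 1·2 + 4·1 + 2·1) = (18, 25, 8)
w2 = Lw1 = (6·18 + 2·25 + 4·8; 7·18 + 5·25 + 6·8; 1·18 + 4·25 + 2·8) = (190, 299, 134)
w3 = Lw2 = (2274, 3629, 1654)
Lw3 = (27518, 43987, 20098)
w3·Lw3 = 2274·27518 + 3629·43987 + 1654·20098 = 255446847; w3·w3 = 2274·2274 + 3629·3629 + 1654·1654 = 21076433
λ ≈ 255446847/21076433 = 12.1200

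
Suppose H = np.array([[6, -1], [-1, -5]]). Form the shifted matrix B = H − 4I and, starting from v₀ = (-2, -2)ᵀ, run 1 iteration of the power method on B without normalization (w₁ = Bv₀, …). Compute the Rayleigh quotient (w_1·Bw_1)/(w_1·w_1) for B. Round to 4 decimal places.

B = H − 4I has rows (2, -1); (-1, -9)
w1 = Bv₀ = (2·(-2) + (-1)·(-2); (-1)·(-2) + (-9)·(-2)) = (-2, 20)
Bw1 = (-24, -178)
w1·Bw1 = -3512; w1·w1 = 404; μ ≈ -3512/404 = -8.6931

-8.6931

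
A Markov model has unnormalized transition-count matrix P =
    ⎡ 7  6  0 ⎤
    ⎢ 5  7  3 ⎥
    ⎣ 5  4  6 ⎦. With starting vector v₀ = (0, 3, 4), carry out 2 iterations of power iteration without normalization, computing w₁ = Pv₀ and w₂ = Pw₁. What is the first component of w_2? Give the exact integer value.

324

w1 = Pv₀ = (7·0 + 6·3 + 0·4; 5·0 + 7·3 + 3·4; 5·0 + 4·3 + 6·4) = (18, 33, 36)
w2 = Pw1 = (7·18 + 6·33 + 0·36; 5·18 + 7·33 + 3·36; 5·18 + 4·33 + 6·36) = (324, 429, 438)
The requested component of w2 is 324.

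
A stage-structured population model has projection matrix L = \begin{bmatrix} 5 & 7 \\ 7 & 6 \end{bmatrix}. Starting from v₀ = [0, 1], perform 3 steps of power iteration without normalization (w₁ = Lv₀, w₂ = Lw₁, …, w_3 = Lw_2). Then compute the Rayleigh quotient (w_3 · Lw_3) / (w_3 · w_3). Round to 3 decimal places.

λ ≈ 12.518

w1 = Lv₀ = (5·0 + 7·1; 7·0 + 6·1) = (7, 6)
w2 = Lw1 = (5·7 + 7·6; 7·7 + 6·6) = (77, 85)
w3 = Lw2 = (980, 1049)
Lw3 = (12243, 13154)
w3·Lw3 = 980·12243 + 1049·13154 = 25796686; w3·w3 = 980·980 + 1049·1049 = 2060801
λ ≈ 25796686/2060801 = 12.518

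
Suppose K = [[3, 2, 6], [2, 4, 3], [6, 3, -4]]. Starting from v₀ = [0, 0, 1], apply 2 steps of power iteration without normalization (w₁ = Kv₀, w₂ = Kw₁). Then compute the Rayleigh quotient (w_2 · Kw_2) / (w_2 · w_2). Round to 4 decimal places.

-2.5656

w1 = Kv₀ = (3·0 + 2·0 + 6·1; 2·0 + 4·0 + 3·1; 6·0 + 3·0 + (-4)·1) = (6, 3, -4)
w2 = Kw1 = (3·6 + 2·3 + 6·(-4); 2·6 + 4·3 + 3·(-4); 6·6 + 3·3 + (-4)·(-4)) = (0, 12, 61)
Kw2 = (390, 231, -208)
w2·Kw2 = 0·390 + 12·231 + 61·(-208) = -9916; w2·w2 = 0·0 + 12·12 + 61·61 = 3865
λ ≈ -9916/3865 = -2.5656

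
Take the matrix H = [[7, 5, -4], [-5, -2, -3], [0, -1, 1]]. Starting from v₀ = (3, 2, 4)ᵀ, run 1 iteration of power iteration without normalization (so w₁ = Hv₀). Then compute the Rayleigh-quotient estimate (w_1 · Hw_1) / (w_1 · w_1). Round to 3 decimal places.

w1 = Hv₀ = (15, -31, 2)
Hw1 = (-58, -19, 33)
w1·Hw1 = 15·(-58) + (-31)·(-19) + 2·33 = -215; w1·w1 = 15·15 + (-31)·(-31) + 2·2 = 1190
λ ≈ -215/1190 = -0.181

-0.181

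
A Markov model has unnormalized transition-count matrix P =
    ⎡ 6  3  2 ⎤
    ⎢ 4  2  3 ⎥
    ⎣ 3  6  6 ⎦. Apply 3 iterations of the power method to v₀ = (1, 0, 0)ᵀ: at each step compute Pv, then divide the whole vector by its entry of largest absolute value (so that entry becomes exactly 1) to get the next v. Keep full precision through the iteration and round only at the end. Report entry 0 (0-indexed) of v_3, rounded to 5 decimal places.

Pv0 = (6.000000, 4.000000, 3.000000); divide by 6.000000 → v1 = (1.000000, 0.666667, 0.500000)
Pv1 = (9.000000, 6.833333, 10.000000); divide by 10.000000 → v2 = (0.900000, 0.683333, 1.000000)
Pv2 = (9.450000, 7.966667, 12.800000); divide by 12.800000 → v3 = (0.738281, 0.622396, 1.000000)
Requested entry of v3: 567/768 = 0.73828

0.73828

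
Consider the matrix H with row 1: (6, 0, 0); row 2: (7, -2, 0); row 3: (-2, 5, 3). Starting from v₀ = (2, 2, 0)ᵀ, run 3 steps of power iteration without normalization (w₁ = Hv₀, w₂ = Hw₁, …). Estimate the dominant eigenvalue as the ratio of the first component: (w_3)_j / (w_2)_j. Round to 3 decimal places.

λ ≈ 6.000

w1 = Hv₀ = (12, 10, 6)
w2 = Hw1 = (72, 64, 44)
w3 = Hw2 = (432, 376, 308)
Ratio at component: 432 / 72 = 6.000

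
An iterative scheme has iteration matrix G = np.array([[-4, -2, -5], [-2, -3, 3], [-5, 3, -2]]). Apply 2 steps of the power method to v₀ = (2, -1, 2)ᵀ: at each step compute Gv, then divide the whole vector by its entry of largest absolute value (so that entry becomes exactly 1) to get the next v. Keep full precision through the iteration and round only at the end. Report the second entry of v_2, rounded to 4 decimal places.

-0.2446

Gv0 = (-16.00000, 5.00000, -17.00000); divide by -17.00000 → v1 = (0.94118, -0.29412, 1.00000)
Gv1 = (-8.17647, 2.00000, -7.58824); divide by -8.17647 → v2 = (1.00000, -0.24460, 0.92806)
Requested entry of v2: -34/139 = -0.2446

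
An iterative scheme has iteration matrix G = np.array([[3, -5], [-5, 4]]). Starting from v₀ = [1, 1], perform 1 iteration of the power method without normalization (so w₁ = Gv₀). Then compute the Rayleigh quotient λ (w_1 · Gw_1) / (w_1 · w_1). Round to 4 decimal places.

-0.8000

w1 = Gv₀ = (3·1 + (-5)·1; (-5)·1 + 4·1) = (-2, -1)
Gw1 = (-1, 6)
w1·Gw1 = (-2)·(-1) + (-1)·6 = -4; w1·w1 = (-2)·(-2) + (-1)·(-1) = 5
λ ≈ -4/5 = -0.8000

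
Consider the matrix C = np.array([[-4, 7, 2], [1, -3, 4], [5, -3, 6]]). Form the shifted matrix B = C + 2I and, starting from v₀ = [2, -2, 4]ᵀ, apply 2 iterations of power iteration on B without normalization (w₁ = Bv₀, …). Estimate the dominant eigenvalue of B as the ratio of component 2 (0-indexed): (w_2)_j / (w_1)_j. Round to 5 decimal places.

B = C + 2I has rows (-2, 7, 2); (1, -1, 4); (5, -3, 8)
w1 = Bv₀ = (-10, 20, 48)
w2 = Bw1 = (256, 162, 274)
Ratio: 274/48 = 5.70833

μ ≈ 5.70833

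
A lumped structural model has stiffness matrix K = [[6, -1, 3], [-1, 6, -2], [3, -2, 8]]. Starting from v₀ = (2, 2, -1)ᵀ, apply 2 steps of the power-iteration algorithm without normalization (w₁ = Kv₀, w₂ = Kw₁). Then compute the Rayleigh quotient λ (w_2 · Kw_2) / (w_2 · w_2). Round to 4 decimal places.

w1 = Kv₀ = (7, 12, -6)
w2 = Kw1 = (12, 77, -51)
Kw2 = (-158, 552, -526)
w2·Kw2 = 12·(-158) + 77·552 + (-51)·(-526) = 67434; w2·w2 = 12·12 + 77·77 + (-51)·(-51) = 8674
λ ≈ 67434/8674 = 7.7743

λ ≈ 7.7743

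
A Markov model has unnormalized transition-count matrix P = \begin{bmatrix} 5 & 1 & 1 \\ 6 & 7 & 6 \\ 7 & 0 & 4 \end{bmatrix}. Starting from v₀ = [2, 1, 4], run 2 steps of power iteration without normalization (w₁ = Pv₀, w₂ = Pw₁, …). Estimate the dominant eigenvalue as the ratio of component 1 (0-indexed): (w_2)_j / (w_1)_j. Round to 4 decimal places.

λ ≈ 13.2791

w1 = Pv₀ = (5·2 + 1·1 + 1·4; 6·2 + 7·1 + 6·4; 7·2 + 0·1 + 4·4) = (15, 43, 30)
w2 = Pw1 = (5·15 + 1·43 + 1·30; 6·15 + 7·43 + 6·30; 7·15 + 0·43 + 4·30) = (148, 571, 225)
Ratio at component: 571 / 43 = 13.2791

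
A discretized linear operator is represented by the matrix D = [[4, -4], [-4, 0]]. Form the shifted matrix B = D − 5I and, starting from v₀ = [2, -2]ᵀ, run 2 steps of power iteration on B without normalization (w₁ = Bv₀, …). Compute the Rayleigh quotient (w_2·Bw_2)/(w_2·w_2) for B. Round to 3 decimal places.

B = D − 5I has rows (-1, -4); (-4, -5)
w1 = Bv₀ = ((-1)·2 + (-4)·(-2); (-4)·2 + (-5)·(-2)) = (6, 2)
w2 = Bw1 = ((-1)·6 + (-4)·2; (-4)·6 + (-5)·2) = (-14, -34)
Bw2 = (150, 226)
w2·Bw2 = -9784; w2·w2 = 1352; μ ≈ -9784/1352 = -7.237

μ ≈ -7.237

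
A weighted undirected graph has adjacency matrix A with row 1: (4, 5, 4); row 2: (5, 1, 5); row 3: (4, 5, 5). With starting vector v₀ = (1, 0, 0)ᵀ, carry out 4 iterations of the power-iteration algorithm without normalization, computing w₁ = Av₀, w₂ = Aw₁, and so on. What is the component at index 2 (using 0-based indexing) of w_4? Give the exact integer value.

w1 = Av₀ = (4·1 + 5·0 + 4·0; 5·1 + 1·0 + 5·0; 4·1 + 5·0 + 5·0) = (4, 5, 4)
w2 = Aw1 = (4·4 + 5·5 + 4·4; 5·4 + 1·5 + 5·4; 4·4 + 5·5 + 5·4) = (57, 45, 61)
w3 = Aw2 = (697, 635, 758)
w4 = Aw3 = (8995, 7910, 9753)
The requested component of w4 is 9753.

9753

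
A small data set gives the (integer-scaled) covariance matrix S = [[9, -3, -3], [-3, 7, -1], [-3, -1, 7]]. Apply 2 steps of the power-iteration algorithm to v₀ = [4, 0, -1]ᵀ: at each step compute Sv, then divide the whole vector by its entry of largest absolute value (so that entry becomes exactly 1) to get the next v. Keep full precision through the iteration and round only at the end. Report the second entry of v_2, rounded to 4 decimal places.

-0.3968

Sv0 = (39.00000, -11.00000, -19.00000); divide by 39.00000 → v1 = (1.00000, -0.28205, -0.48718)
Sv1 = (11.30769, -4.48718, -6.12821); divide by 11.30769 → v2 = (1.00000, -0.39683, -0.54195)
Requested entry of v2: -175/441 = -0.3968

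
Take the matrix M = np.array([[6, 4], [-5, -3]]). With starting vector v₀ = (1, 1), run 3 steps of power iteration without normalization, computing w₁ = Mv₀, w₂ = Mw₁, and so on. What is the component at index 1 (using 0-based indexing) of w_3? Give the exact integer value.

w1 = Mv₀ = (6·1 + 4·1; (-5)·1 + (-3)·1) = (10, -8)
w2 = Mw1 = (6·10 + 4·(-8); (-5)·10 + (-3)·(-8)) = (28, -26)
w3 = Mw2 = (64, -62)
The requested component of w3 is -62.

-62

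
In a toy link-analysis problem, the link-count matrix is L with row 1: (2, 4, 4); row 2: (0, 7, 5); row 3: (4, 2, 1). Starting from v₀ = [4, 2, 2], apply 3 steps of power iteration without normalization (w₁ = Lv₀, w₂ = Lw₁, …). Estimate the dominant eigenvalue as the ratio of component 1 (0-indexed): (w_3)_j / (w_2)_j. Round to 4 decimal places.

w1 = Lv₀ = (24, 24, 22)
w2 = Lw1 = (232, 278, 166)
w3 = Lw2 = (2240, 2776, 1650)
Ratio at component: 2776 / 278 = 9.9856

λ ≈ 9.9856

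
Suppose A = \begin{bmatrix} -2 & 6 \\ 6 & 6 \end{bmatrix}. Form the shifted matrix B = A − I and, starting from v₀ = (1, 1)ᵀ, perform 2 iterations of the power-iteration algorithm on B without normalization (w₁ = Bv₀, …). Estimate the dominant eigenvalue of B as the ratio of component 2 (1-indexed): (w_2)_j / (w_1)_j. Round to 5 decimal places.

6.63636

B = A − I has rows (-3, 6); (6, 5)
w1 = Bv₀ = (3, 11)
w2 = Bw1 = (57, 73)
Ratio: 73/11 = 6.63636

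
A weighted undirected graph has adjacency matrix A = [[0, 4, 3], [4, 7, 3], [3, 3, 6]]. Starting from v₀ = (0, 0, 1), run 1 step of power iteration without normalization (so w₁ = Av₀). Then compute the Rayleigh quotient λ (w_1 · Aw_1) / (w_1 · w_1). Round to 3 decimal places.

w1 = Av₀ = (3, 3, 6)
Aw1 = (30, 51, 54)
w1·Aw1 = 3·30 + 3·51 + 6·54 = 567; w1·w1 = 3·3 + 3·3 + 6·6 = 54
λ ≈ 567/54 = 10.500

10.500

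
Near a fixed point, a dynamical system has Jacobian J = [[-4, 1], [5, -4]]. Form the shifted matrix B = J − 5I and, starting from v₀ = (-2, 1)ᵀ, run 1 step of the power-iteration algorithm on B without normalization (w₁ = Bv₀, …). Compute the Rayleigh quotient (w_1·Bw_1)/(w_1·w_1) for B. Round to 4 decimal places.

B = J − 5I has rows (-9, 1); (5, -9)
w1 = Bv₀ = ((-9)·(-2) + 1·1; 5·(-2) + (-9)·1) = (19, -19)
Bw1 = (-190, 266)
w1·Bw1 = -8664; w1·w1 = 722; μ ≈ -8664/722 = -12.0000

-12.0000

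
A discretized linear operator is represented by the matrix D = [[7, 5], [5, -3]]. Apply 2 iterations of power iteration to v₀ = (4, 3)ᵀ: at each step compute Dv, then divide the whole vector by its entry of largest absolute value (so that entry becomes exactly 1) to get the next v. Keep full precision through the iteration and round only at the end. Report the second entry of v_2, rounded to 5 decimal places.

Dv0 = (43.000000, 11.000000); divide by 43.000000 → v1 = (1.000000, 0.255814)
Dv1 = (8.279070, 4.232558); divide by 8.279070 → v2 = (1.000000, 0.511236)
Requested entry of v2: 182/356 = 0.51124

0.51124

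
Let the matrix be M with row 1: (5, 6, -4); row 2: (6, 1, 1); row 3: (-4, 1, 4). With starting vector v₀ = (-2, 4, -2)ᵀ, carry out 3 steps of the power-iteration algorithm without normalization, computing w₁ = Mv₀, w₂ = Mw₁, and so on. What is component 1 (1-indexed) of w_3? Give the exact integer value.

1254

w1 = Mv₀ = (5·(-2) + 6·4 + (-4)·(-2); 6·(-2) + 1·4 + 1·(-2); (-4)·(-2) + 1·4 + 4·(-2)) = (22, -10, 4)
w2 = Mw1 = (5·22 + 6·(-10) + (-4)·4; 6·22 + 1·(-10) + 1·4; (-4)·22 + 1·(-10) + 4·4) = (34, 126, -82)
w3 = Mw2 = (1254, 248, -338)
The requested component of w3 is 1254.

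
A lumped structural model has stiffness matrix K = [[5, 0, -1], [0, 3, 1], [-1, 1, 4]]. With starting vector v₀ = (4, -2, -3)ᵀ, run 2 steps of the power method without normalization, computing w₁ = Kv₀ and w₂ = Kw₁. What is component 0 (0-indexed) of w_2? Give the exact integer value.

w1 = Kv₀ = (5·4 + 0·(-2) + (-1)·(-3); 0·4 + 3·(-2) + 1·(-3); (-1)·4 + 1·(-2) + 4·(-3)) = (23, -9, -18)
w2 = Kw1 = (5·23 + 0·(-9) + (-1)·(-18); 0·23 + 3·(-9) + 1·(-18); (-1)·23 + 1·(-9) + 4·(-18)) = (133, -45, -104)
The requested component of w2 is 133.

133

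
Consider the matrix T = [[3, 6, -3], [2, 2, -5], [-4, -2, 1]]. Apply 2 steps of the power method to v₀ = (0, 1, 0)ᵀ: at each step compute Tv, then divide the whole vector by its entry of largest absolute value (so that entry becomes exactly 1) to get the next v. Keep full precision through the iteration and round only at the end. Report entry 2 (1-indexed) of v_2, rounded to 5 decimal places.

Tv0 = (6.000000, 2.000000, -2.000000); divide by 6.000000 → v1 = (1.000000, 0.333333, -0.333333)
Tv1 = (6.000000, 4.333333, -5.000000); divide by 6.000000 → v2 = (1.000000, 0.722222, -0.833333)
Requested entry of v2: 26/36 = 0.72222

0.72222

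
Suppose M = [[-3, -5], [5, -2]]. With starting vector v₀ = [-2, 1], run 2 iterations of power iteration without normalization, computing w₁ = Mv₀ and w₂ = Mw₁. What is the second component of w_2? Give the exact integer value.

w1 = Mv₀ = ((-3)·(-2) + (-5)·1; 5·(-2) + (-2)·1) = (1, -12)
w2 = Mw1 = ((-3)·1 + (-5)·(-12); 5·1 + (-2)·(-12)) = (57, 29)
The requested component of w2 is 29.

29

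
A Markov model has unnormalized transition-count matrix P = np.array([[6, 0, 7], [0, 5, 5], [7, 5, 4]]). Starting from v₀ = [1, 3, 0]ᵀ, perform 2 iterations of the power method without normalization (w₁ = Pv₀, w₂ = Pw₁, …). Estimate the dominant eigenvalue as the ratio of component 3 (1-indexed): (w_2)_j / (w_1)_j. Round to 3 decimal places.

9.318

w1 = Pv₀ = (6, 15, 22)
w2 = Pw1 = (190, 185, 205)
Ratio at component: 205 / 22 = 9.318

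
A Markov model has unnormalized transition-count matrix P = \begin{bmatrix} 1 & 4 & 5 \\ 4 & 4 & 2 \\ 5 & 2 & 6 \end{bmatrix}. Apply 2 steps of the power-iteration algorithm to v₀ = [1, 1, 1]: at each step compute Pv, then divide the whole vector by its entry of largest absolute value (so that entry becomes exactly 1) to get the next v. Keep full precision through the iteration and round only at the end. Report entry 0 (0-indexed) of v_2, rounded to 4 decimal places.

Pv0 = (10.00000, 10.00000, 13.00000); divide by 13.00000 → v1 = (0.76923, 0.76923, 1.00000)
Pv1 = (8.84615, 8.15385, 11.38462); divide by 11.38462 → v2 = (0.77703, 0.71622, 1.00000)
Requested entry of v2: 115/148 = 0.7770

0.7770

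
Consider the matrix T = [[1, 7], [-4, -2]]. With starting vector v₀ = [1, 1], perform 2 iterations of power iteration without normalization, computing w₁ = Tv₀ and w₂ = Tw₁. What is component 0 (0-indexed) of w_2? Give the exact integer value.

-34

w1 = Tv₀ = (8, -6)
w2 = Tw1 = (-34, -20)
The requested component of w2 is -34.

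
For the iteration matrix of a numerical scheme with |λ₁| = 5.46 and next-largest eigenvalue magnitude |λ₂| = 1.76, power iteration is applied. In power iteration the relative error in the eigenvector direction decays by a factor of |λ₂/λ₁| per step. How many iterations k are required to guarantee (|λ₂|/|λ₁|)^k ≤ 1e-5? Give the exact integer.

|λ₂/λ₁| = 1.76/5.46 = 0.32234
Need k ≥ ln(1e-5) / ln(0.32234) = -11.5129 / -1.1321 ≈ 10.169
Smallest integer k satisfying the bound: 11

11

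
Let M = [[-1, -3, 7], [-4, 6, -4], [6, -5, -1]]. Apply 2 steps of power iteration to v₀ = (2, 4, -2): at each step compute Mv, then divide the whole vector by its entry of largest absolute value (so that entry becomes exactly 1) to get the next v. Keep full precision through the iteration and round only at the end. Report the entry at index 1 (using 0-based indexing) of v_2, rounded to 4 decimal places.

-0.9929

Mv0 = (-28.00000, 24.00000, -6.00000); divide by -28.00000 → v1 = (1.00000, -0.85714, 0.21429)
Mv1 = (3.07143, -10.00000, 10.07143); divide by 10.07143 → v2 = (0.30496, -0.99291, 1.00000)
Requested entry of v2: 280/-282 = -0.9929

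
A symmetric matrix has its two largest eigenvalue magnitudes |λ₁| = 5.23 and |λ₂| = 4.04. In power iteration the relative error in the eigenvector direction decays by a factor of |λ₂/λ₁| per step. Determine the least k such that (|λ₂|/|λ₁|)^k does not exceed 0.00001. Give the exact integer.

|λ₂/λ₁| = 4.04/5.23 = 0.77247
Need k ≥ ln(0.00001) / ln(0.77247) = -11.5129 / -0.2582 ≈ 44.595
Smallest integer k satisfying the bound: 45

45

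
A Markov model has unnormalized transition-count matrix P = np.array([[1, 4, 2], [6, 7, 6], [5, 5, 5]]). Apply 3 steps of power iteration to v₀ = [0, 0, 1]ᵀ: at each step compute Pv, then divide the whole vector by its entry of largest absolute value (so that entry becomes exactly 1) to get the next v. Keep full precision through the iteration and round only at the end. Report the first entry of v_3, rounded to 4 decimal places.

0.4204

Pv0 = (2.00000, 6.00000, 5.00000); divide by 6.00000 → v1 = (0.33333, 1.00000, 0.83333)
Pv1 = (6.00000, 14.00000, 10.83333); divide by 14.00000 → v2 = (0.42857, 1.00000, 0.77381)
Pv2 = (5.97619, 14.21429, 11.01190); divide by 14.21429 → v3 = (0.42044, 1.00000, 0.77471)
Requested entry of v3: 502/1194 = 0.4204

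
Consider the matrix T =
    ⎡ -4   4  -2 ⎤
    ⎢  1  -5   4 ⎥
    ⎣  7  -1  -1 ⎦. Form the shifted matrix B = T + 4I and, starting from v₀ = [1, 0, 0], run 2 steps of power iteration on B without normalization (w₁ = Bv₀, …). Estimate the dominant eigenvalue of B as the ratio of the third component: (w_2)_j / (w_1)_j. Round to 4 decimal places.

μ ≈ 2.8571

B = T + 4I has rows (0, 4, -2); (1, -1, 4); (7, -1, 3)
w1 = Bv₀ = (0·1 + 4·0 + (-2)·0; 1·1 + (-1)·0 + 4·0; 7·1 + (-1)·0 + 3·0) = (0, 1, 7)
w2 = Bw1 = (0·0 + 4·1 + (-2)·7; 1·0 + (-1)·1 + 4·7; 7·0 + (-1)·1 + 3·7) = (-10, 27, 20)
Ratio: 20/7 = 2.8571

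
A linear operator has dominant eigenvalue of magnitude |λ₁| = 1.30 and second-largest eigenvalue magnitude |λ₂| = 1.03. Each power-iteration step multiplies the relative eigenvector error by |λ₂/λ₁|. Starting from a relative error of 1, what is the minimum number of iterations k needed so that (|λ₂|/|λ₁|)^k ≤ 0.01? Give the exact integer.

20

|λ₂/λ₁| = 1.03/1.30 = 0.79231
Need k ≥ ln(0.01) / ln(0.79231) = -4.6052 / -0.2328 ≈ 19.781
Smallest integer k satisfying the bound: 20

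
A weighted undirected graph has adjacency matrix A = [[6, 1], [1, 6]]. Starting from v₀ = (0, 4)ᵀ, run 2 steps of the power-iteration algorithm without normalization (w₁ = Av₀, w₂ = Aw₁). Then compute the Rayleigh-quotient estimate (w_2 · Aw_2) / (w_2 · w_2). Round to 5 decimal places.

w1 = Av₀ = (6·0 + 1·4; 1·0 + 6·4) = (4, 24)
w2 = Aw1 = (6·4 + 1·24; 1·4 + 6·24) = (48, 148)
Aw2 = (436, 936)
w2·Aw2 = 48·436 + 148·936 = 159456; w2·w2 = 48·48 + 148·148 = 24208
λ ≈ 159456/24208 = 6.58691

λ ≈ 6.58691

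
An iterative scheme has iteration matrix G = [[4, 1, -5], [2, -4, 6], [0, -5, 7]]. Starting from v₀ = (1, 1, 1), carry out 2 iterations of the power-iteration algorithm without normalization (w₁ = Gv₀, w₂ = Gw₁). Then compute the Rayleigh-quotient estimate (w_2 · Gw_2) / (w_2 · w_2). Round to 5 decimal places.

w1 = Gv₀ = (4·1 + 1·1 + (-5)·1; 2·1 + (-4)·1 + 6·1; 0·1 + (-5)·1 + 7·1) = (0, 4, 2)
w2 = Gw1 = (4·0 + 1·4 + (-5)·2; 2·0 + (-4)·4 + 6·2; 0·0 + (-5)·4 + 7·2) = (-6, -4, -6)
Gw2 = (2, -32, -22)
w2·Gw2 = (-6)·2 + (-4)·(-32) + (-6)·(-22) = 248; w2·w2 = (-6)·(-6) + (-4)·(-4) + (-6)·(-6) = 88
λ ≈ 248/88 = 2.81818

2.81818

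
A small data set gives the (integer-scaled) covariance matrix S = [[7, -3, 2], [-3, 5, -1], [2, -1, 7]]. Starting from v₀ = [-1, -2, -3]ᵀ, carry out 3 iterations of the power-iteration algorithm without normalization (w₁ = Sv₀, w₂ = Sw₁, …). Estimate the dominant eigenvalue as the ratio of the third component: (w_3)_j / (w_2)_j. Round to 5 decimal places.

w1 = Sv₀ = (-7, -4, -21)
w2 = Sw1 = (-79, 22, -157)
w3 = Sw2 = (-933, 504, -1279)
Ratio at component: -1279 / -157 = 8.14650

λ ≈ 8.14650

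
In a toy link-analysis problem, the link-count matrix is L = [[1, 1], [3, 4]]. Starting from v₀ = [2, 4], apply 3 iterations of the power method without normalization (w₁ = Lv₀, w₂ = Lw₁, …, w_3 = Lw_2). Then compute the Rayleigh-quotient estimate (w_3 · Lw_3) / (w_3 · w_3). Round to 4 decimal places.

w1 = Lv₀ = (1·2 + 1·4; 3·2 + 4·4) = (6, 22)
w2 = Lw1 = (1·6 + 1·22; 3·6 + 4·22) = (28, 106)
w3 = Lw2 = (134, 508)
Lw3 = (642, 2434)
w3·Lw3 = 134·642 + 508·2434 = 1322500; w3·w3 = 134·134 + 508·508 = 276020
λ ≈ 1322500/276020 = 4.7913

4.7913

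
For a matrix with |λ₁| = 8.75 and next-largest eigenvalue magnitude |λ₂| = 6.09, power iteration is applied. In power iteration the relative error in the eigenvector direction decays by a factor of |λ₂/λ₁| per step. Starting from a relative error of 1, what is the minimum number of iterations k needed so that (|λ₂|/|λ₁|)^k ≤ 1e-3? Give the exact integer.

20

|λ₂/λ₁| = 6.09/8.75 = 0.69600
Need k ≥ ln(1e-3) / ln(0.69600) = -6.9078 / -0.3624 ≈ 19.061
Smallest integer k satisfying the bound: 20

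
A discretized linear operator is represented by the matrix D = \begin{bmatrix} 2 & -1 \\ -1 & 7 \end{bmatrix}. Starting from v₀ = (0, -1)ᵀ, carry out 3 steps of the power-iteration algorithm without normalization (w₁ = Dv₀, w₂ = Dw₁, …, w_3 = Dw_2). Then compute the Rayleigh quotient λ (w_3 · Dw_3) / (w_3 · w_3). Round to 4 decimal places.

7.1925

w1 = Dv₀ = (1, -7)
w2 = Dw1 = (9, -50)
w3 = Dw2 = (68, -359)
Dw3 = (495, -2581)
w3·Dw3 = 68·495 + (-359)·(-2581) = 960239; w3·w3 = 68·68 + (-359)·(-359) = 133505
λ ≈ 960239/133505 = 7.1925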